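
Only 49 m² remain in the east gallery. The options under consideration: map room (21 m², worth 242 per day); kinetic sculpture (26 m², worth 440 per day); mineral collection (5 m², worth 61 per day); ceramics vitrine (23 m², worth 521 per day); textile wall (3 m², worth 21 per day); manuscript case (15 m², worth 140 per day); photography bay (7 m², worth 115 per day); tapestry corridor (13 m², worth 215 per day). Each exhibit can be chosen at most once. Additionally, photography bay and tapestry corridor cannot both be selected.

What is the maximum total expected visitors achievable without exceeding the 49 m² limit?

961

The ratio ordering already packs tightly: kinetic sculpture + ceramics vitrine, 49 m², 961.
Next best is map room + mineral collection + ceramics vitrine at 824 (49 m²) — short by 137.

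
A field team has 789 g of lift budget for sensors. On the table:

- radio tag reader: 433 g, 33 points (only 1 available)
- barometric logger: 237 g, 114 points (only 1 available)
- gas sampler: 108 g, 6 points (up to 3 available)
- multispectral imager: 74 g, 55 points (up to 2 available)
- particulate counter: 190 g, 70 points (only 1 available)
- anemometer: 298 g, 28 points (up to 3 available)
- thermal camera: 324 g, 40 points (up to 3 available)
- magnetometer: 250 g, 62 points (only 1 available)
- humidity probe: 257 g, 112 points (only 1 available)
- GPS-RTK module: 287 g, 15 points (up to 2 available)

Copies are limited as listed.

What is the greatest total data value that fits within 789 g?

Filling by ratio: barometric logger + gas sampler + 2×multispectral imager + humidity probe for 342, with 39 g left unused.
Replace gas sampler and multispectral imager with particulate counter: the trade gains 9 net, giving 351 at 758 g.
Nothing else within 789 g beats 351.

351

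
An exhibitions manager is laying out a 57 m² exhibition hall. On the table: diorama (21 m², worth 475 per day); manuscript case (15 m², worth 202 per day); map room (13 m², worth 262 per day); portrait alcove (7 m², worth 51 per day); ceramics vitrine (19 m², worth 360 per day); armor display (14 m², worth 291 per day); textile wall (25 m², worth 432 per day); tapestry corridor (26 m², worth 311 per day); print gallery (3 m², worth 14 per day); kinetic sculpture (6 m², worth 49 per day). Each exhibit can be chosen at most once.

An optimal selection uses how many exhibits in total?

The maximum expected visitors within 57 m² is 1140.
One optimal bundle: diorama + ceramics vitrine + armor display + print gallery (57 m²).
Any selection reaching 1140 contains exactly 4 exhibits.

4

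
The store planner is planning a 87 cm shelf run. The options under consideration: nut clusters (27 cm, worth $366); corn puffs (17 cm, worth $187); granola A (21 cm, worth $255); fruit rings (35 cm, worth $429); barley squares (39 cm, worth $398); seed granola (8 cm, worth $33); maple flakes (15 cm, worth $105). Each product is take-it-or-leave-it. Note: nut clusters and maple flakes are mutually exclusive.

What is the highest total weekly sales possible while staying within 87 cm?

1050

The ratio ordering already packs tightly: nut clusters + granola A + fruit rings, 83 cm, 1050.
Next best is nut clusters + granola A + barley squares at 1019 (87 cm) — short by 31.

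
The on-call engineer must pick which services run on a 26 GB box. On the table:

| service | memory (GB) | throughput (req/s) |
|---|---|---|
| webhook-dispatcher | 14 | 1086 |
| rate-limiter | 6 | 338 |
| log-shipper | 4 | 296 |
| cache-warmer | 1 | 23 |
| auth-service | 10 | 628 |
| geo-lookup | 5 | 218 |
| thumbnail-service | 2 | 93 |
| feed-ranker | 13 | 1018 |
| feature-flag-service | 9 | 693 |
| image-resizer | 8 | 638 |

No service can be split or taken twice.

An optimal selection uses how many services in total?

3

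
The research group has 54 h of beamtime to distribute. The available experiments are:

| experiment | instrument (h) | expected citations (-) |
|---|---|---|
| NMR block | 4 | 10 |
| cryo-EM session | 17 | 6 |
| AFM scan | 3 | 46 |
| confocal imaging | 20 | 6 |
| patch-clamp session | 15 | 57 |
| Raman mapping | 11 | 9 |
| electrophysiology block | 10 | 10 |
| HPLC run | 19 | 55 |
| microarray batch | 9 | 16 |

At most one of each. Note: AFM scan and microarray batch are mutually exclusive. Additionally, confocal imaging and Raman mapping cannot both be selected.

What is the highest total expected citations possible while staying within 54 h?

178

Density check — AFM scan 15.33, patch-clamp session 3.80, HPLC run 2.89 are the best per h.
NMR block + AFM scan + patch-clamp session + electrophysiology block + HPLC run uses 51 of the 54 h and totals 178.
No other feasible combination exceeds 178.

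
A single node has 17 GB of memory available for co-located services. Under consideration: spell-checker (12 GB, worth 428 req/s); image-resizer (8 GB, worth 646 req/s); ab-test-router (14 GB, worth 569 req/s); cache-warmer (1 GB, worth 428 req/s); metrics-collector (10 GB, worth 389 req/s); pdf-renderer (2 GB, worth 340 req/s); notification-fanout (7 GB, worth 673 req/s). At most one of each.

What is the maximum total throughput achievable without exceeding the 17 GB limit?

Greedy by ratio would take cache-warmer + pdf-renderer + notification-fanout: 10 GB used, total 1441.
Dropping pdf-renderer frees 2 GB; slotting in image-resizer (8 GB) lifts the total to 1747 at 16 GB.

1747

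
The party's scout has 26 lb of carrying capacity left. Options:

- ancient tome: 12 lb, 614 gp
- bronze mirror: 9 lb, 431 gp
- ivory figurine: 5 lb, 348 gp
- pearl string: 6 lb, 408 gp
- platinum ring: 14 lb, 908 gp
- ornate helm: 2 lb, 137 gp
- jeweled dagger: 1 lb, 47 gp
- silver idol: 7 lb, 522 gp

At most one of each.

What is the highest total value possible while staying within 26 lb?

1778

Filling by ratio: ivory figurine + pearl string + ornate helm + jeweled dagger + silver idol for 1462, with 5 lb left unused.
Replace pearl string and ornate helm and jeweled dagger with platinum ring: the trade gains 316 net, giving 1778 at 26 lb.
Nothing else within 26 lb beats 1778.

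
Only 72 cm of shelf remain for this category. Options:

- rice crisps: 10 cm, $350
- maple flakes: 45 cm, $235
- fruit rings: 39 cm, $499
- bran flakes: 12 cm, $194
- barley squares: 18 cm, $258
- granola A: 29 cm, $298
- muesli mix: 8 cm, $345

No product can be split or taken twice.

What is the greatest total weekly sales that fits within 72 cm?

1388

Greedy by ratio would take rice crisps + bran flakes + barley squares + muesli mix: 48 cm used, total 1147.
Dropping barley squares frees 18 cm; slotting in fruit rings (39 cm) lifts the total to 1388 at 69 cm.
Runner-up rice crisps + barley squares + granola A + muesli mix tops out at 1251.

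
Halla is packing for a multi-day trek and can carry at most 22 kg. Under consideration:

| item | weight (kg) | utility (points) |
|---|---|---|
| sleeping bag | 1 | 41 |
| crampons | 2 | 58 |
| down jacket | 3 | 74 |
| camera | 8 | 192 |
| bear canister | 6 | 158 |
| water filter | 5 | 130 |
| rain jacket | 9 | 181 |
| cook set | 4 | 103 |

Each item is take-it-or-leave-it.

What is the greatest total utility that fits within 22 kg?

Filling by ratio: sleeping bag + crampons + down jacket + bear canister + water filter + cook set for 564, with 1 kg left unused.
Replace down jacket and cook set with camera: the trade gains 15 net, giving 579 at 22 kg.
Runner-up sleeping bag + down jacket + camera + bear canister + cook set tops out at 568.

579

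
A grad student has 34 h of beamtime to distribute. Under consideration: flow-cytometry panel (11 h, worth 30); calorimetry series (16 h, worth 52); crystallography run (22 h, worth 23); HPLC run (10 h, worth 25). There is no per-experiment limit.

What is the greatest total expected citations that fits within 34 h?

104

The ratio ordering already packs tightly: 2×calorimetry series, 32 h, 104.
Every other selection either busts 34 h or fails to beat 104.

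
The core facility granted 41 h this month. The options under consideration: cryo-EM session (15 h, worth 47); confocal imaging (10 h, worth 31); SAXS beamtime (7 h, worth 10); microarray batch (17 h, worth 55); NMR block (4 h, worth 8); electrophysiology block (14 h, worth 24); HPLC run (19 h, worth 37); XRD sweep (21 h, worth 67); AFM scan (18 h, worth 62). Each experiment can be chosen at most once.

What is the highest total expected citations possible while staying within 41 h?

Density check — AFM scan 3.44, microarray batch 3.24, XRD sweep 3.19, cryo-EM session 3.13 are the best per h.
A density-first pass picks microarray batch + NMR block + AFM scan — 125 at 39 h.
Dropping microarray batch and NMR block frees 21 h; slotting in XRD sweep (21 h) lifts the total to 129 at 39 h.
The closest alternative, microarray batch + NMR block + AFM scan, reaches only 125.

129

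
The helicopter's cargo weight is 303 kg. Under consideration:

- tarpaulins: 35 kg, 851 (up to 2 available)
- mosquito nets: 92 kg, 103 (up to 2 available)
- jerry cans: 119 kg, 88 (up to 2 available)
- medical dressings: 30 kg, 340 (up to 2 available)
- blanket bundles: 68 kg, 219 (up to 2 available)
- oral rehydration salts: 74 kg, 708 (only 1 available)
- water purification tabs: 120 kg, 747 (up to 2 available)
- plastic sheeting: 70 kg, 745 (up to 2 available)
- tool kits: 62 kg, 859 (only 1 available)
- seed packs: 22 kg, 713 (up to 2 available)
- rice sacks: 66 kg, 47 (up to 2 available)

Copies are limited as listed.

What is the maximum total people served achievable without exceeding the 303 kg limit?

The ratio heuristic lands on 2×tarpaulins + 2×medical dressings + tool kits + 2×seed packs + rice sacks (4714) but leaves 1 kg idle.
Dropping medical dressings and rice sacks frees 96 kg; slotting in plastic sheeting (70 kg) lifts the total to 5072 at 276 kg.

5072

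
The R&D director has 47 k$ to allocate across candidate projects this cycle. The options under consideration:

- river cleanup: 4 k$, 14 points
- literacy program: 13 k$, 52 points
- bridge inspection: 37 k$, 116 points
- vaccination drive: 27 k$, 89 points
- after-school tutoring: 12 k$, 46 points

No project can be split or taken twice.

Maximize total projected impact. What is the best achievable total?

Density check — literacy program 4.00, after-school tutoring 3.83, river cleanup 3.50, vaccination drive 3.30 are the best per k$.
The ratio heuristic lands on river cleanup + literacy program + after-school tutoring (112) but leaves 18 k$ idle.
Dropping after-school tutoring frees 12 k$; slotting in vaccination drive (27 k$) lifts the total to 155 at 44 k$.

155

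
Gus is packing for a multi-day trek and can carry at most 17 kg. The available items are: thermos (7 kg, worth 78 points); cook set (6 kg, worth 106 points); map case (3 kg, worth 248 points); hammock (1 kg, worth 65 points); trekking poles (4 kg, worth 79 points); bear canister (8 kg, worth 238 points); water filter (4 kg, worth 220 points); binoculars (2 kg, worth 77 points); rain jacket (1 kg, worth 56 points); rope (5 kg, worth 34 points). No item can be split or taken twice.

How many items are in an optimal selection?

Optimal total is 827.
map case + hammock + bear canister + water filter + rain jacket hits 827 at 17 kg.
Every optimal selection uses 5 items.

5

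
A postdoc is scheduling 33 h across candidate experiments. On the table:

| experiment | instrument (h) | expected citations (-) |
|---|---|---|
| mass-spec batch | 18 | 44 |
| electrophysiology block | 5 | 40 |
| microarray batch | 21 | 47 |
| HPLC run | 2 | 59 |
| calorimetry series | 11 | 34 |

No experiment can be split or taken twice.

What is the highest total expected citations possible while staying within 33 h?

The ratio heuristic lands on electrophysiology block + HPLC run + calorimetry series (133) but leaves 15 h idle.
The 11 h tied up in calorimetry series is better spent on microarray batch — total rises to 146 (28 h).
No other feasible combination exceeds 146.

146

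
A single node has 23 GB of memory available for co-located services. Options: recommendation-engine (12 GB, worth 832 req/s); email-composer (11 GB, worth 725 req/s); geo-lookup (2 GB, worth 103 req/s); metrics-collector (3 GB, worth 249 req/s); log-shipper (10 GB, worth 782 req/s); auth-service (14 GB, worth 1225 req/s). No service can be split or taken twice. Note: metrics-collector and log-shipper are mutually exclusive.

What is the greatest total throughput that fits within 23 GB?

1614

A density-first pass picks geo-lookup + metrics-collector + auth-service — 1577 at 19 GB.
Reworking the packing: recommendation-engine + log-shipper uses 22 GB and improves the total to 1614.
The closest alternative, email-composer + geo-lookup + log-shipper, reaches only 1610.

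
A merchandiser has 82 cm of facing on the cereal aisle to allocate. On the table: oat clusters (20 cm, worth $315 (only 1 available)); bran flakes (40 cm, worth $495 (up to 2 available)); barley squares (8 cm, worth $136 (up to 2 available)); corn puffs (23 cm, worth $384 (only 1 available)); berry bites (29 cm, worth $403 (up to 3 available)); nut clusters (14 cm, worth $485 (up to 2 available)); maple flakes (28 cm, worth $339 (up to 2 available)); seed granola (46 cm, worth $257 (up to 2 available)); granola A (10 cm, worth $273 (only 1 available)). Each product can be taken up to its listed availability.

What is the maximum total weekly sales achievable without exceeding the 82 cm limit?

1942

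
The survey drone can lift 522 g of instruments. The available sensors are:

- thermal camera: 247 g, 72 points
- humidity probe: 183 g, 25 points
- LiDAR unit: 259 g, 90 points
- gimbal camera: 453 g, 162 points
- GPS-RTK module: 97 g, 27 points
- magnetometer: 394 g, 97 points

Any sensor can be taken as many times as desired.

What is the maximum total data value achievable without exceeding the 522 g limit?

Greedy by ratio would take gimbal camera: 453 g used, total 162.
Dropping gimbal camera frees 453 g; slotting in 2×LiDAR unit (518 g) lifts the total to 180 at 518 g.

180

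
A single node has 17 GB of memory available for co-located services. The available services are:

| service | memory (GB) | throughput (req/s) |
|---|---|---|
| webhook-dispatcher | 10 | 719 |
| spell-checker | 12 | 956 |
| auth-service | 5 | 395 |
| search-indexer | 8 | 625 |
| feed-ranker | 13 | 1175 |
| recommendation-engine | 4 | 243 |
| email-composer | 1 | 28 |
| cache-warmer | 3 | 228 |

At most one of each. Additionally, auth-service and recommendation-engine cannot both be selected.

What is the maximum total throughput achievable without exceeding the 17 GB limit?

1431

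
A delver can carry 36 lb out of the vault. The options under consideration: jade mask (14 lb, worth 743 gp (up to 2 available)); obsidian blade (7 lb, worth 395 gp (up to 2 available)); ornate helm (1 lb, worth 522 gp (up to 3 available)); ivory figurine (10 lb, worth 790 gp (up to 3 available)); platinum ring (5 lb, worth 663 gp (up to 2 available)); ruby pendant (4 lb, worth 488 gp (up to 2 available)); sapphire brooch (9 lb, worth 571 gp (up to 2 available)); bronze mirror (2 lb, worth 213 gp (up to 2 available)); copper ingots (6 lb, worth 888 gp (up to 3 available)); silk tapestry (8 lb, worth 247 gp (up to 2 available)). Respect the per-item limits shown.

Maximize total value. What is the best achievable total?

The ratio heuristic lands on 3×ornate helm + 2×platinum ring + ruby pendant + 3×copper ingots (6044) but leaves 1 lb idle.
Dropping platinum ring frees 5 lb; slotting in ruby pendant + bronze mirror (6 lb) lifts the total to 6082 at 36 lb.
Nothing else within 36 lb beats 6082.

6082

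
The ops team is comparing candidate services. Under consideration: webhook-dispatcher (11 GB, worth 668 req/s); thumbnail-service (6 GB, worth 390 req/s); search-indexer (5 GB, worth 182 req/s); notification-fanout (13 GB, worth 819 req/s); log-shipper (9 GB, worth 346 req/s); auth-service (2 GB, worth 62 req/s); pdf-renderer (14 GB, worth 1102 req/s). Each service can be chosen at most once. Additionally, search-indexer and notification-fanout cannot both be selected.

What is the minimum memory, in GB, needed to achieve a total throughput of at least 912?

14

Minimise GB subject to total throughput ≥ 912.
pdf-renderer reaches 1102 using 14 GB.
Below 14 GB the best achievable stays under 912.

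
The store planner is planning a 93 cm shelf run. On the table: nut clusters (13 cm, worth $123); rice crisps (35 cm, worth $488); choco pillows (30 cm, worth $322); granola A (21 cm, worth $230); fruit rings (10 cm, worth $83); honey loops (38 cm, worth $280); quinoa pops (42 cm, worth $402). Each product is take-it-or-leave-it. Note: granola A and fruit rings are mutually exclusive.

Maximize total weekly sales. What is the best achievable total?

1040

Ranking by ratio (weekly sales/cm): rice crisps 13.94, granola A 10.95, choco pillows 10.73, quinoa pops 9.57.
Rice crisps + choco pillows + granola A uses 86 of the 93 cm and totals 1040.
An exhaustive check of the 128 subsets confirms 1040.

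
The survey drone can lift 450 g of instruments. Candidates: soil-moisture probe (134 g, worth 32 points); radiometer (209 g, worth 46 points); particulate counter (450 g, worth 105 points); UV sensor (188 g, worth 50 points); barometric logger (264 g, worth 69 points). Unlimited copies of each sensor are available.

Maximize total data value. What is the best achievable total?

105

Density check — UV sensor 0.27, barometric logger 0.26, soil-moisture probe 0.24 are the best per g.
A density-first pass picks 2×UV sensor — 100 at 376 g.
The 376 g tied up in 2×UV sensor is better spent on particulate counter — total rises to 105 (450 g).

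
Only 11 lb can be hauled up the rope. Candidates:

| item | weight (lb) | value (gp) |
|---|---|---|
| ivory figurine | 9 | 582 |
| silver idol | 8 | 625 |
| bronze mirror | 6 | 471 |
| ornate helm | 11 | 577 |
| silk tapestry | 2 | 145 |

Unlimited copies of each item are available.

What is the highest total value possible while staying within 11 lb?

770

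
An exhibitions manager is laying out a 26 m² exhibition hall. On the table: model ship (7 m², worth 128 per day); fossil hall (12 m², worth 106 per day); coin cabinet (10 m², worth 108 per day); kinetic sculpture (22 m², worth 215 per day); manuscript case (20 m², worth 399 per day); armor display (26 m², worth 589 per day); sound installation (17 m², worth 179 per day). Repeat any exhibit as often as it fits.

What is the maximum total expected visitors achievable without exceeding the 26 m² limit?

589

Taking armor display: 26 m² used, 589 in expected visitors.
That's the maximum — no swap from here does better than 589.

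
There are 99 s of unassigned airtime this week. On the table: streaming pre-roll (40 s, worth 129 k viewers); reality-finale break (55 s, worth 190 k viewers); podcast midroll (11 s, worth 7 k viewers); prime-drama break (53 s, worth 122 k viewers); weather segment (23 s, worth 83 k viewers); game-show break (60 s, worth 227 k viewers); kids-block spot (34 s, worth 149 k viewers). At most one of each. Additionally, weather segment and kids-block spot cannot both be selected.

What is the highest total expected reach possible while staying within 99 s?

Density check — kids-block spot 4.38, game-show break 3.78, weather segment 3.61, reality-finale break 3.45 are the best per s.
Taking game-show break + kids-block spot: 94 s used, 376 in expected reach.
Every other selection either busts 99 s or breaks a pairing rule or fails to beat 376.

376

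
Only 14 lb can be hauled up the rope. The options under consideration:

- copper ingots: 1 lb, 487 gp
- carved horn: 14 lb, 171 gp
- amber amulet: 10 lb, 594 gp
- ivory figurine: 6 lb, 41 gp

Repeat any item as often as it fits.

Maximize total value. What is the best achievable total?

6818

Taking 14×copper ingots: 14 lb used, 6818 in value.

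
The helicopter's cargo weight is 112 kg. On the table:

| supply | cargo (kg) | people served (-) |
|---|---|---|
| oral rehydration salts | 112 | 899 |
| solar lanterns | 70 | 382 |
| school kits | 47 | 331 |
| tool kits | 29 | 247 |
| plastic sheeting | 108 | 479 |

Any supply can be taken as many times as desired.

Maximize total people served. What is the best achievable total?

899

The ratio heuristic lands on 3×tool kits (741) but leaves 25 kg idle.
The 87 kg tied up in 3×tool kits is better spent on oral rehydration salts — total rises to 899 (112 kg).
That's the maximum — no swap from here does better than 899.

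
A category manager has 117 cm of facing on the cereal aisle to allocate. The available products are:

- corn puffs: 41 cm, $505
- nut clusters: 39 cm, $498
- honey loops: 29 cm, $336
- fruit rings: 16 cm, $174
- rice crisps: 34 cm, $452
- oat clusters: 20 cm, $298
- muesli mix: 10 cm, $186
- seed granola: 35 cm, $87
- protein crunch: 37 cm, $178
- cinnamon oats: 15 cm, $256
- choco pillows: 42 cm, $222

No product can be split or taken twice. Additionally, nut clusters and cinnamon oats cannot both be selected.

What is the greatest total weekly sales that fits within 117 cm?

1581

Filling by ratio: honey loops + rice crisps + oat clusters + muesli mix + cinnamon oats for 1528, with 9 cm left unused.
Dropping rice crisps frees 34 cm; slotting in corn puffs (41 cm) lifts the total to 1581 at 115 cm.
Next best is corn puffs + fruit rings + rice crisps + muesli mix + cinnamon oats at 1573 (116 cm) — short by 8.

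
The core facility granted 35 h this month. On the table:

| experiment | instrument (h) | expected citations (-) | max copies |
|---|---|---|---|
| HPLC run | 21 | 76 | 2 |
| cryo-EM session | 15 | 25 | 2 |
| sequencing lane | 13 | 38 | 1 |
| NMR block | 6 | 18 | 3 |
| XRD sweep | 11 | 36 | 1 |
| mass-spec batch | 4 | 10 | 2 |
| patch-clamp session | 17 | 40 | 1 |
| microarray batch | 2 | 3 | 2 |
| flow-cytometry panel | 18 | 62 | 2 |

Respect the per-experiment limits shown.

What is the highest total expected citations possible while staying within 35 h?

116

Density check — HPLC run 3.62, flow-cytometry panel 3.44, XRD sweep 3.27, NMR block 3.00 are the best per h.
Taking the top-ratio experiments first gives HPLC run + XRD sweep + microarray batch for 115 (34 h).
Dropping HPLC run and microarray batch frees 23 h; slotting in NMR block + flow-cytometry panel (24 h) lifts the total to 116 at 35 h.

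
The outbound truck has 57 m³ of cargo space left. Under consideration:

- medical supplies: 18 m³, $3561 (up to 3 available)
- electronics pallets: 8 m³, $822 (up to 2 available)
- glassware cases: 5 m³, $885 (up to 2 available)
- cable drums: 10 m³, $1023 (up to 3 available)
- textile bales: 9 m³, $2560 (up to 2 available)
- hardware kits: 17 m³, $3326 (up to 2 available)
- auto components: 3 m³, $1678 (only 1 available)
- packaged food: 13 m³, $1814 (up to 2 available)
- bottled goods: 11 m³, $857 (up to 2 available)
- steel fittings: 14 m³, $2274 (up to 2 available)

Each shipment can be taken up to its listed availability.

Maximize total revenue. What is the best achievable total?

The ratio ordering already packs tightly: 2×medical supplies + 2×textile bales + auto components, 57 m³, 13920.

13920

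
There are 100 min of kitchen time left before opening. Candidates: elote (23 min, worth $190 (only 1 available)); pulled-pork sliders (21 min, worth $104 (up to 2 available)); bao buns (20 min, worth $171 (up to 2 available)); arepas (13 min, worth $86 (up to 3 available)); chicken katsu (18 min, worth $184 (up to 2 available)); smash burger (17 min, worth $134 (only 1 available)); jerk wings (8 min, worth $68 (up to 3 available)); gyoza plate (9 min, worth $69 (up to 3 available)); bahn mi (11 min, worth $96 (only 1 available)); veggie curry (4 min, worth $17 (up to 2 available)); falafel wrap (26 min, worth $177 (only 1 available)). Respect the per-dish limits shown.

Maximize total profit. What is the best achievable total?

914

Taking the top-ratio dishes first gives 2×bao buns + 2×chicken katsu + jerk wings + bahn mi + veggie curry for 891 (99 min).
Dropping bahn mi and veggie curry frees 15 min; slotting in 2×jerk wings (16 min) lifts the total to 914 at 100 min.
That's the maximum — no swap from here does better than 914.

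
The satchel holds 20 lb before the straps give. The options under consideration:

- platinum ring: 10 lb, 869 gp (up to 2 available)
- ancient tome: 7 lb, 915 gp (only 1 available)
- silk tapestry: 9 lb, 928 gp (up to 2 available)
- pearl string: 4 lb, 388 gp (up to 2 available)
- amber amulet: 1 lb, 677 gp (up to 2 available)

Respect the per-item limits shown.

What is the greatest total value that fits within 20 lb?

A density-first pass picks ancient tome + silk tapestry + 2×amber amulet — 3197 at 18 lb.
The 7 lb tied up in ancient tome is better spent on silk tapestry — total rises to 3210 (20 lb).

3210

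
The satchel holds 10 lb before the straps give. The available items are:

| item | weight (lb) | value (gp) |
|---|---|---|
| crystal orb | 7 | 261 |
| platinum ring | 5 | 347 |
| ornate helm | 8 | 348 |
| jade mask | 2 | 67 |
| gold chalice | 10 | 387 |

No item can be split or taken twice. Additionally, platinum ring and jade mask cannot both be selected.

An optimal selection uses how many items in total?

Best achievable value is 415.
For example ornate helm + jade mask achieves it, using 10 lb.
Every optimal selection uses 2 items.

2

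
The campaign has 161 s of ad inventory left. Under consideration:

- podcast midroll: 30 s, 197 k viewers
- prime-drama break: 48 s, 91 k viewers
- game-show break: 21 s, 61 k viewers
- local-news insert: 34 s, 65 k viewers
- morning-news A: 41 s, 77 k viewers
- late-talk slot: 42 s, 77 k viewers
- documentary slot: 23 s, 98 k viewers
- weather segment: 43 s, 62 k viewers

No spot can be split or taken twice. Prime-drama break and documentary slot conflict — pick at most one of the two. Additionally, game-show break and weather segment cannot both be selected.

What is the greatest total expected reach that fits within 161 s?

By expected reach per s: podcast midroll 6.57, documentary slot 4.26, game-show break 2.90 lead.
Taking podcast midroll + game-show break + morning-news A + late-talk slot + documentary slot: 157 s used, 510 in expected reach.

510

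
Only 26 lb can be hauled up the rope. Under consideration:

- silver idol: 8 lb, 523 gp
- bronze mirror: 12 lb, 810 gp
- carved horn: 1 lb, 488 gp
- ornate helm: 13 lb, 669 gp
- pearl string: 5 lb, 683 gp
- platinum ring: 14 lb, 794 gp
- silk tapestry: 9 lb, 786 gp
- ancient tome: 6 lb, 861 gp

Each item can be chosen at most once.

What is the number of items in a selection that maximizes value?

4

The maximum value within 26 lb is 2842.
One optimal bundle: bronze mirror + carved horn + pearl string + ancient tome (24 lb).
Every optimal selection uses 4 items.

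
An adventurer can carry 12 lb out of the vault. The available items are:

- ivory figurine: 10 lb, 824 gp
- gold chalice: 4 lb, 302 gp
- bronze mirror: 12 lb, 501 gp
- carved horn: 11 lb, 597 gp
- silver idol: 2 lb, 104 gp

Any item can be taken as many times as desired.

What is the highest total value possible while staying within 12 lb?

Taking ivory figurine + silver idol: 12 lb used, 928 in value.

928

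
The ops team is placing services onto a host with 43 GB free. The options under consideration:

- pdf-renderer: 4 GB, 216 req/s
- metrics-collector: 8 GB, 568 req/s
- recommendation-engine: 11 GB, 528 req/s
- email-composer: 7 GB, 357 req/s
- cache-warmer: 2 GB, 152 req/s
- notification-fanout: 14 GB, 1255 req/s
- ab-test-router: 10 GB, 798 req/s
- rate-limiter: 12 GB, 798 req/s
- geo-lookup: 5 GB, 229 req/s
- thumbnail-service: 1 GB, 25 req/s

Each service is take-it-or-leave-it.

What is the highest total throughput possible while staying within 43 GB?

Ranking by ratio (throughput/GB): notification-fanout 89.64, ab-test-router 79.80, cache-warmer 76.00, metrics-collector 71.00.
A density-first pass picks pdf-renderer + metrics-collector + cache-warmer + notification-fanout + ab-test-router + geo-lookup — 3218 at 43 GB.
Dropping metrics-collector and geo-lookup frees 13 GB; slotting in rate-limiter + thumbnail-service (13 GB) lifts the total to 3244 at 43 GB.
Runner-up cache-warmer + notification-fanout + ab-test-router + rate-limiter + geo-lookup tops out at 3232.

3244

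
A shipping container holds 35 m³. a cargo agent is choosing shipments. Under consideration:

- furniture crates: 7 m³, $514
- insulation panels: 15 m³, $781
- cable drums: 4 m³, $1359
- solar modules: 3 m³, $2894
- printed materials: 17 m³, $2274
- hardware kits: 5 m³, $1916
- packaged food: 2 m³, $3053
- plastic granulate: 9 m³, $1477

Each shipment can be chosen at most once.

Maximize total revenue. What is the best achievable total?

Filling by ratio: furniture crates + cable drums + solar modules + hardware kits + packaged food + plastic granulate for 11213, with 5 m³ left unused.
The 16 m³ tied up in furniture crates and plastic granulate is better spent on printed materials — total rises to 11496 (31 m³).
The spare 4 m³ is too small for any remaining shipment, and no exchange beats 11496.

11496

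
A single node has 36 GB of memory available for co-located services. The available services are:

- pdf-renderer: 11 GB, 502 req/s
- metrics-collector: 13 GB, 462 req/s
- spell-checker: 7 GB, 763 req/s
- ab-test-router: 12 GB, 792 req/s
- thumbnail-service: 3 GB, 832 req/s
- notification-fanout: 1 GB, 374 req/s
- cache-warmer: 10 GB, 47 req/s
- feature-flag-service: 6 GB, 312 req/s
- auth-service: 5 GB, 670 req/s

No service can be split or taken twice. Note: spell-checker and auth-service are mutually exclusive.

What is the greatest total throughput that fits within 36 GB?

3263

Best packing: pdf-renderer + spell-checker + ab-test-router + thumbnail-service + notification-fanout — 34 GB, 3263 total.
The closest alternative, metrics-collector + spell-checker + ab-test-router + thumbnail-service + notification-fanout, reaches only 3223.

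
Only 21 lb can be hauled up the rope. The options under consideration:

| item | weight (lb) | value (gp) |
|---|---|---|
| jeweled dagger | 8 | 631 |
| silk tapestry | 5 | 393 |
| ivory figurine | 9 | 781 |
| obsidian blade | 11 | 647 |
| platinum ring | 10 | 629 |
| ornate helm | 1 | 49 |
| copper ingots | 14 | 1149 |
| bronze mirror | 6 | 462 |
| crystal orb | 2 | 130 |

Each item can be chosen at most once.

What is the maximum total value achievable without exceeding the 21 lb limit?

Taking the top-ratio items first gives jeweled dagger + ivory figurine + ornate helm + crystal orb for 1591 (20 lb).
The 10 lb tied up in jeweled dagger and crystal orb is better spent on silk tapestry + bronze mirror — total rises to 1685 (21 lb).

1685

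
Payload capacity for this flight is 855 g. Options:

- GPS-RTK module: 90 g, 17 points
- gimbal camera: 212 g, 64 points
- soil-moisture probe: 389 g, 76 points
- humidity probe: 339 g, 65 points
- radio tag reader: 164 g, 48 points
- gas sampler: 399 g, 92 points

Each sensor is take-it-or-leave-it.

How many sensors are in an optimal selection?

4

The maximum data value within 855 g is 205.
GPS-RTK module + gimbal camera + soil-moisture probe + radio tag reader hits 205 at 855 g.
Any selection reaching 205 contains exactly 4 sensors.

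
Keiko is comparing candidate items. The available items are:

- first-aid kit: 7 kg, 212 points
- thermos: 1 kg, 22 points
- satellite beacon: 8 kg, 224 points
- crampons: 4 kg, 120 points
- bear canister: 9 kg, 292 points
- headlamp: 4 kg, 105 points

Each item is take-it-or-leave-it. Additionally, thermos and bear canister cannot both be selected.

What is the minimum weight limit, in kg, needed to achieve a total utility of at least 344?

12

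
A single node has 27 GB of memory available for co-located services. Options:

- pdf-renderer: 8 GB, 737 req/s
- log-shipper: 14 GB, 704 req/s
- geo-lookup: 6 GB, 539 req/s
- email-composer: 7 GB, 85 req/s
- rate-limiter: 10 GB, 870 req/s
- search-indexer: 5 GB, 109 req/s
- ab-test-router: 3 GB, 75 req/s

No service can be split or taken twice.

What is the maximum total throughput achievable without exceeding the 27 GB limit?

2221

Taking pdf-renderer + geo-lookup + rate-limiter + ab-test-router: 27 GB used, 2221 in throughput.
Nothing else within 27 GB beats 2221.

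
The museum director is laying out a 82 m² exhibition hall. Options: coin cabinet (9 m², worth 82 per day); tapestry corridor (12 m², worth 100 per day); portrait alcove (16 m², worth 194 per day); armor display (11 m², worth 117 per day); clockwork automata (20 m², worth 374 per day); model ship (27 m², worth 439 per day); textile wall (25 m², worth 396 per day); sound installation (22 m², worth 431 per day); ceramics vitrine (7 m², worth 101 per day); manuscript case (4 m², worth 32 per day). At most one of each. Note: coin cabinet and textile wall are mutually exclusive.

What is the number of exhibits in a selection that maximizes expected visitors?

Best achievable expected visitors is 1377.
One optimal bundle: clockwork automata + model ship + sound installation + ceramics vitrine + manuscript case (80 m²).
Any selection reaching 1377 contains exactly 5 exhibits.

5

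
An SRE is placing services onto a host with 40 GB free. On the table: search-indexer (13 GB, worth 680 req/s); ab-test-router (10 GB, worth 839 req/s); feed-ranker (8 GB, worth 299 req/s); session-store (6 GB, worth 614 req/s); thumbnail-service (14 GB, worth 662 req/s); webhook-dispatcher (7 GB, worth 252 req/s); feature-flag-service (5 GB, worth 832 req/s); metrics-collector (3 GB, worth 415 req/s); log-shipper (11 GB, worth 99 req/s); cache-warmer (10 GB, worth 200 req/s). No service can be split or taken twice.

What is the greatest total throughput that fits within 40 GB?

Search-indexer + ab-test-router + session-store + feature-flag-service + metrics-collector uses 37 of the 40 GB and totals 3380.
The closest alternative, ab-test-router + session-store + thumbnail-service + feature-flag-service + metrics-collector, reaches only 3362.

3380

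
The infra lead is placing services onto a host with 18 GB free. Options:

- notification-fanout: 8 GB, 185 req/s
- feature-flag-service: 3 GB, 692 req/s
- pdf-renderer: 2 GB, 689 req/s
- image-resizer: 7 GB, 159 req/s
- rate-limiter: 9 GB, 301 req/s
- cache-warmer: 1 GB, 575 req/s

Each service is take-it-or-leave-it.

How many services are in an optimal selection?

4

The maximum throughput within 18 GB is 2257.
feature-flag-service + pdf-renderer + rate-limiter + cache-warmer hits 2257 at 15 GB.
Any selection reaching 2257 contains exactly 4 services.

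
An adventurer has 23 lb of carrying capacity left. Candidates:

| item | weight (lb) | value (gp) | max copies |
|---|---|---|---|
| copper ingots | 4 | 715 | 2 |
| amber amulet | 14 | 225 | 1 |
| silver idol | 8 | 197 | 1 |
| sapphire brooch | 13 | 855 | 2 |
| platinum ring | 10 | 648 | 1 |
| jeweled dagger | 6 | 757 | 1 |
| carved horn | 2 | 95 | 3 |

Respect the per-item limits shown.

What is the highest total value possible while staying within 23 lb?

Best packing: 2×copper ingots + jeweled dagger + 3×carved horn — 20 lb, 2472 total.
No other feasible combination exceeds 2472.

2472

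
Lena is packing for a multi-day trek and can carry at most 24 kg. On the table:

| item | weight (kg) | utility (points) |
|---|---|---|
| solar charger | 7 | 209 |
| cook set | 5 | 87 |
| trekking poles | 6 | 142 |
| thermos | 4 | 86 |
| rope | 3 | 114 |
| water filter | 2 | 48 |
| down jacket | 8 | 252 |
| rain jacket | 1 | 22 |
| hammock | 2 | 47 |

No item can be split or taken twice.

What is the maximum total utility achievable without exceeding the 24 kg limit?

717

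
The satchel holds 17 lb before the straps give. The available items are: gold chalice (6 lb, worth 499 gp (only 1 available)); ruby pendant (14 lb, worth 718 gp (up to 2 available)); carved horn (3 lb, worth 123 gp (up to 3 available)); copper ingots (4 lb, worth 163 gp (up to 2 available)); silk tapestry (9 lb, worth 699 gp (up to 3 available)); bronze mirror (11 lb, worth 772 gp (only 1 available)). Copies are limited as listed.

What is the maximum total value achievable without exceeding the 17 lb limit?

By value per lb: gold chalice 83.17, silk tapestry 77.67, bronze mirror 70.18, ruby pendant 51.29 lead.
Greedy by ratio would take gold chalice + silk tapestry: 15 lb used, total 1198.
Replace silk tapestry with bronze mirror: the trade gains 73 net, giving 1271 at 17 lb.

1271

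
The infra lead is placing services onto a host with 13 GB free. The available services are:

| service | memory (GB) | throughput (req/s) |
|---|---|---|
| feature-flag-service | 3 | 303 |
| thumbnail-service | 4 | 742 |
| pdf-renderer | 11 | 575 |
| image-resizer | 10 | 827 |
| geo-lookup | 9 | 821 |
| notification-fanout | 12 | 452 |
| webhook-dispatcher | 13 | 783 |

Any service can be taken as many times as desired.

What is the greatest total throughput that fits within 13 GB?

2226

3×thumbnail-service uses 12 of the 13 GB and totals 2226.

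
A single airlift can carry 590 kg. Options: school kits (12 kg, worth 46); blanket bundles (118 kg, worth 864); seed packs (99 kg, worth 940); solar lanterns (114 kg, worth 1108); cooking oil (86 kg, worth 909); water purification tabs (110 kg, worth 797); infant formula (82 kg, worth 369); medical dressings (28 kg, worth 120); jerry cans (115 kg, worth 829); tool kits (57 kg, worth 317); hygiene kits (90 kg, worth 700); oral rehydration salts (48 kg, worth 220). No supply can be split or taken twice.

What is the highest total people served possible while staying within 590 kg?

4967

Taking the top-ratio supplies first gives school kits + blanket bundles + seed packs + solar lanterns + cooking oil + tool kits + hygiene kits for 4884 (576 kg).
Replace school kits and hygiene kits with jerry cans: the trade gains 83 net, giving 4967 at 589 kg.
Every other selection either busts 590 kg or fails to beat 4967.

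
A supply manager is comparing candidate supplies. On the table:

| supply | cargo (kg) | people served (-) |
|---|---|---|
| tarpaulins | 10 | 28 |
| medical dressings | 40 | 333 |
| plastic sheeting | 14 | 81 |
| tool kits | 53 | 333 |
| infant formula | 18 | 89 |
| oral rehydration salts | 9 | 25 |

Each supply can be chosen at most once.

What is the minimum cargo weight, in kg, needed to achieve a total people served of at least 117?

Need the lightest bundle worth ≥ 117.
tarpaulins + infant formula: 117 people served at 28 kg.
Below 28 kg the best achievable stays under 117.

28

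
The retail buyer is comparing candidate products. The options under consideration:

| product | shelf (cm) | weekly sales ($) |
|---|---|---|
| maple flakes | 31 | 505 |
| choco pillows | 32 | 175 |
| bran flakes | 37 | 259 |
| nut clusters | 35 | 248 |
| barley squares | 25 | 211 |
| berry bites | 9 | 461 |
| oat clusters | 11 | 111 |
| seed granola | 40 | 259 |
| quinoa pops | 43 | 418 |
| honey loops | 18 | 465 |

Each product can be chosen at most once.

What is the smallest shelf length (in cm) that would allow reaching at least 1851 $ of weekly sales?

Minimise cm subject to total weekly sales ≥ 1851.
Taking maple flakes + berry bites + oat clusters + quinoa pops + honey loops gives 1960 (≥ 1851) for 112 cm.
Below 112 cm the best achievable stays under 1851.

112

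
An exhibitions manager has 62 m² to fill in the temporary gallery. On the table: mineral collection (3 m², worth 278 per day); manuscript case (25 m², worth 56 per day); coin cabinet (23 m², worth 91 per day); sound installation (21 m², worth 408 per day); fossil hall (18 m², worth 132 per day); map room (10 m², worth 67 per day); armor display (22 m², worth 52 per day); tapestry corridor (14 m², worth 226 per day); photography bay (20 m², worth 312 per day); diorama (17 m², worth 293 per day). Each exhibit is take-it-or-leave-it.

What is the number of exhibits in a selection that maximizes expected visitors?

4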